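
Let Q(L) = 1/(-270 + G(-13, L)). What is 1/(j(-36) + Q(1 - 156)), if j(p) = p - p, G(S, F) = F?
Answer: -425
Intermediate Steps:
j(p) = 0
Q(L) = 1/(-270 + L)
1/(j(-36) + Q(1 - 156)) = 1/(0 + 1/(-270 + (1 - 156))) = 1/(0 + 1/(-270 - 155)) = 1/(0 + 1/(-425)) = 1/(0 - 1/425) = 1/(-1/425) = -425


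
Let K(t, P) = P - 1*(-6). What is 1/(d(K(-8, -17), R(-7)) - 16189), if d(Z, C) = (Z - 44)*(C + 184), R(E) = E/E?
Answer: -1/26364 ≈ -3.7930e-5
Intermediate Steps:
R(E) = 1
K(t, P) = 6 + P (K(t, P) = P + 6 = 6 + P)
d(Z, C) = (-44 + Z)*(184 + C)
1/(d(K(-8, -17), R(-7)) - 16189) = 1/((-8096 - 44*1 + 184*(6 - 17) + 1*(6 - 17)) - 16189) = 1/((-8096 - 44 + 184*(-11) + 1*(-11)) - 16189) = 1/((-8096 - 44 - 2024 - 11) - 16189) = 1/(-10175 - 16189) = 1/(-26364) = -1/26364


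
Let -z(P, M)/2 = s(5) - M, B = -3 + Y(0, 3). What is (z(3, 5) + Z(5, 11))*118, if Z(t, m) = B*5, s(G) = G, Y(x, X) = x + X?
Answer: 0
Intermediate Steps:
Y(x, X) = X + x
B = 0 (B = -3 + (3 + 0) = -3 + 3 = 0)
z(P, M) = -10 + 2*M (z(P, M) = -2*(5 - M) = -10 + 2*M)
Z(t, m) = 0 (Z(t, m) = 0*5 = 0)
(z(3, 5) + Z(5, 11))*118 = ((-10 + 2*5) + 0)*118 = ((-10 + 10) + 0)*118 = (0 + 0)*118 = 0*118 = 0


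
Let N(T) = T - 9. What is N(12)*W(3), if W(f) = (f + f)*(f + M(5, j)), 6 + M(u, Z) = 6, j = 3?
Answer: 54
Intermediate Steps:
M(u, Z) = 0 (M(u, Z) = -6 + 6 = 0)
N(T) = -9 + T
W(f) = 2*f² (W(f) = (f + f)*(f + 0) = (2*f)*f = 2*f²)
N(12)*W(3) = (-9 + 12)*(2*3²) = 3*(2*9) = 3*18 = 54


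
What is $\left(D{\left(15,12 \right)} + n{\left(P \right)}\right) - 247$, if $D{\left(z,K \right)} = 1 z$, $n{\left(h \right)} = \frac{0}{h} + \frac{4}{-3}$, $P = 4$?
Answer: $- \frac{700}{3} \approx -233.33$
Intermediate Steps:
$n{\left(h \right)} = - \frac{4}{3}$ ($n{\left(h \right)} = 0 + 4 \left(- \frac{1}{3}\right) = 0 - \frac{4}{3} = - \frac{4}{3}$)
$D{\left(z,K \right)} = z$
$\left(D{\left(15,12 \right)} + n{\left(P \right)}\right) - 247 = \left(15 - \frac{4}{3}\right) - 247 = \frac{41}{3} - 247 = - \frac{700}{3}$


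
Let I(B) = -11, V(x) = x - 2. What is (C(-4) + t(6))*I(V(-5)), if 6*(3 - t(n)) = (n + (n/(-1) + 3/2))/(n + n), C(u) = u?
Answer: 539/48 ≈ 11.229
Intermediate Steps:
V(x) = -2 + x
t(n) = 3 - 1/(8*n) (t(n) = 3 - (n + (n/(-1) + 3/2))/(6*(n + n)) = 3 - (n + (n*(-1) + 3*(½)))/(6*(2*n)) = 3 - (n + (-n + 3/2))*1/(2*n)/6 = 3 - (n + (3/2 - n))*1/(2*n)/6 = 3 - 1/(2*n)/4 = 3 - 1/(8*n))
(C(-4) + t(6))*I(V(-5)) = (-4 + (3 - ⅛/6))*(-11) = (-4 + (3 - ⅛*⅙))*(-11) = (-4 + (3 - 1/48))*(-11) = (-4 + 143/48)*(-11) = -49/48*(-11) = 539/48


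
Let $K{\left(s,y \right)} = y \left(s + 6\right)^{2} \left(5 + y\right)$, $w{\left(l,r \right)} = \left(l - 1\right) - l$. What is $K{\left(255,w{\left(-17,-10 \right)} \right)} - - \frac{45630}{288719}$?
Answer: $- \frac{78671262366}{288719} \approx -2.7248 \cdot 10^{5}$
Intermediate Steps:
$w{\left(l,r \right)} = -1$ ($w{\left(l,r \right)} = \left(l - 1\right) - l = \left(-1 + l\right) - l = -1$)
$K{\left(s,y \right)} = y \left(6 + s\right)^{2} \left(5 + y\right)$
$K{\left(255,w{\left(-17,-10 \right)} \right)} - - \frac{45630}{288719} = - \left(6 + 255\right)^{2} \left(5 - 1\right) - - \frac{45630}{288719} = \left(-1\right) 261^{2} \cdot 4 - \left(-45630\right) \frac{1}{288719} = \left(-1\right) 68121 \cdot 4 - - \frac{45630}{288719} = -272484 + \frac{45630}{288719} = - \frac{78671262366}{288719}$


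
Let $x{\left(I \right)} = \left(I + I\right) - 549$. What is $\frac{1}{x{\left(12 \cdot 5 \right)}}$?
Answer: $- \frac{1}{429} \approx -0.002331$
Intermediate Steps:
$x{\left(I \right)} = -549 + 2 I$ ($x{\left(I \right)} = 2 I - 549 = -549 + 2 I$)
$\frac{1}{x{\left(12 \cdot 5 \right)}} = \frac{1}{-549 + 2 \cdot 12 \cdot 5} = \frac{1}{-549 + 2 \cdot 60} = \frac{1}{-549 + 120} = \frac{1}{-429} = - \frac{1}{429}$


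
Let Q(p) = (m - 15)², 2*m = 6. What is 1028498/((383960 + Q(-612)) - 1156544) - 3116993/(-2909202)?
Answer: -16233843491/62421777580 ≈ -0.26007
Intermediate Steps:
m = 3 (m = (½)*6 = 3)
Q(p) = 144 (Q(p) = (3 - 15)² = (-12)² = 144)
1028498/((383960 + Q(-612)) - 1156544) - 3116993/(-2909202) = 1028498/((383960 + 144) - 1156544) - 3116993/(-2909202) = 1028498/(384104 - 1156544) - 3116993*(-1/2909202) = 1028498/(-772440) + 3116993/2909202 = 1028498*(-1/772440) + 3116993/2909202 = -514249/386220 + 3116993/2909202 = -16233843491/62421777580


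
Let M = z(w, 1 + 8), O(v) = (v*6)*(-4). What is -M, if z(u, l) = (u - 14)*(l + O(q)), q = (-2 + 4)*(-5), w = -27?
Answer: 10209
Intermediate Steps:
q = -10 (q = 2*(-5) = -10)
O(v) = -24*v (O(v) = (6*v)*(-4) = -24*v)
z(u, l) = (-14 + u)*(240 + l) (z(u, l) = (u - 14)*(l - 24*(-10)) = (-14 + u)*(l + 240) = (-14 + u)*(240 + l))
M = -10209 (M = -3360 - 14*(1 + 8) + 240*(-27) + (1 + 8)*(-27) = -3360 - 14*9 - 6480 + 9*(-27) = -3360 - 126 - 6480 - 243 = -10209)
-M = -1*(-10209) = 10209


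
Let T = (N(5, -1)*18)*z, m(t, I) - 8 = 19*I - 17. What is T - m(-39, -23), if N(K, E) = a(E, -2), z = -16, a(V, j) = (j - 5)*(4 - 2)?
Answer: 4478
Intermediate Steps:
a(V, j) = -10 + 2*j (a(V, j) = (-5 + j)*2 = -10 + 2*j)
N(K, E) = -14 (N(K, E) = -10 + 2*(-2) = -10 - 4 = -14)
m(t, I) = -9 + 19*I (m(t, I) = 8 + (19*I - 17) = 8 + (-17 + 19*I) = -9 + 19*I)
T = 4032 (T = -14*18*(-16) = -252*(-16) = 4032)
T - m(-39, -23) = 4032 - (-9 + 19*(-23)) = 4032 - (-9 - 437) = 4032 - 1*(-446) = 4032 + 446 = 4478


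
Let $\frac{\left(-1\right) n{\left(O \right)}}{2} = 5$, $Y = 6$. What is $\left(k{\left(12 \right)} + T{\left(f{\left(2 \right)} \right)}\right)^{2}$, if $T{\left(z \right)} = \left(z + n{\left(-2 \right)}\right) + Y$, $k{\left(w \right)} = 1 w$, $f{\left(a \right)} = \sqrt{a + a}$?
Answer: $100$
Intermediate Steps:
$n{\left(O \right)} = -10$ ($n{\left(O \right)} = \left(-2\right) 5 = -10$)
$f{\left(a \right)} = \sqrt{2} \sqrt{a}$ ($f{\left(a \right)} = \sqrt{2 a} = \sqrt{2} \sqrt{a}$)
$k{\left(w \right)} = w$
$T{\left(z \right)} = -4 + z$ ($T{\left(z \right)} = \left(z - 10\right) + 6 = \left(-10 + z\right) + 6 = -4 + z$)
$\left(k{\left(12 \right)} + T{\left(f{\left(2 \right)} \right)}\right)^{2} = \left(12 - \left(4 - \sqrt{2} \sqrt{2}\right)\right)^{2} = \left(12 + \left(-4 + 2\right)\right)^{2} = \left(12 - 2\right)^{2} = 10^{2} = 100$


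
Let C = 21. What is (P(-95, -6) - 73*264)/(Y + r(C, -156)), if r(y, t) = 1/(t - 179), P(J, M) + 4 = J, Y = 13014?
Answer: -6489285/4359689 ≈ -1.4885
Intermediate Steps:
P(J, M) = -4 + J
r(y, t) = 1/(-179 + t)
(P(-95, -6) - 73*264)/(Y + r(C, -156)) = ((-4 - 95) - 73*264)/(13014 + 1/(-179 - 156)) = (-99 - 19272)/(13014 + 1/(-335)) = -19371/(13014 - 1/335) = -19371/4359689/335 = -19371*335/4359689 = -6489285/4359689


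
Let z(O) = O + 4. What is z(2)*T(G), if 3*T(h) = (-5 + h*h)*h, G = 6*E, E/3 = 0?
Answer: 0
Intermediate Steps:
E = 0 (E = 3*0 = 0)
G = 0 (G = 6*0 = 0)
z(O) = 4 + O
T(h) = h*(-5 + h²)/3 (T(h) = ((-5 + h*h)*h)/3 = ((-5 + h²)*h)/3 = (h*(-5 + h²))/3 = h*(-5 + h²)/3)
z(2)*T(G) = (4 + 2)*((⅓)*0*(-5 + 0²)) = 6*((⅓)*0*(-5 + 0)) = 6*((⅓)*0*(-5)) = 6*0 = 0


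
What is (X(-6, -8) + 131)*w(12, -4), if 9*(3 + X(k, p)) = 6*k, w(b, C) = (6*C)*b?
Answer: -35712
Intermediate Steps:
w(b, C) = 6*C*b
X(k, p) = -3 + 2*k/3 (X(k, p) = -3 + (6*k)/9 = -3 + 2*k/3)
(X(-6, -8) + 131)*w(12, -4) = ((-3 + (2/3)*(-6)) + 131)*(6*(-4)*12) = ((-3 - 4) + 131)*(-288) = (-7 + 131)*(-288) = 124*(-288) = -35712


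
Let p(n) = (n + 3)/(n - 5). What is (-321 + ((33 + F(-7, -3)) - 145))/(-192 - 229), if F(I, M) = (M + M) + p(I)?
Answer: 1316/1263 ≈ 1.0420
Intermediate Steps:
p(n) = (3 + n)/(-5 + n)
F(I, M) = 2*M + (3 + I)/(-5 + I) (F(I, M) = (M + M) + (3 + I)/(-5 + I) = 2*M + (3 + I)/(-5 + I))
(-321 + ((33 + F(-7, -3)) - 145))/(-192 - 229) = (-321 + ((33 + (3 - 7 + 2*(-3)*(-5 - 7))/(-5 - 7)) - 145))/(-192 - 229) = (-321 + ((33 + (3 - 7 + 2*(-3)*(-12))/(-12)) - 145))/(-421) = (-321 + ((33 - (3 - 7 + 72)/12) - 145))*(-1/421) = (-321 + ((33 - 1/12*68) - 145))*(-1/421) = (-321 + ((33 - 17/3) - 145))*(-1/421) = (-321 + (82/3 - 145))*(-1/421) = (-321 - 353/3)*(-1/421) = -1316/3*(-1/421) = 1316/1263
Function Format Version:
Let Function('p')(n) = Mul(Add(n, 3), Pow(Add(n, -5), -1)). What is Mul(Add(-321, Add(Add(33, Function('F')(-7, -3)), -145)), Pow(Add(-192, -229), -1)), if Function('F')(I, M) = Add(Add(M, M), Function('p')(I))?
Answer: Rational(1316, 1263) ≈ 1.0420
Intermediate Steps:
Function('p')(n) = Mul(Pow(Add(-5, n), -1), Add(3, n)) (Function('p')(n) = Mul(Add(3, n), Pow(Add(-5, n), -1)) = Mul(Pow(Add(-5, n), -1), Add(3, n)))
Function('F')(I, M) = Add(Mul(2, M), Mul(Pow(Add(-5, I), -1), Add(3, I))) (Function('F')(I, M) = Add(Add(M, M), Mul(Pow(Add(-5, I), -1), Add(3, I))) = Add(Mul(2, M), Mul(Pow(Add(-5, I), -1), Add(3, I))))
Mul(Add(-321, Add(Add(33, Function('F')(-7, -3)), -145)), Pow(Add(-192, -229), -1)) = Mul(Add(-321, Add(Add(33, Mul(Pow(Add(-5, -7), -1), Add(3, -7, Mul(2, -3, Add(-5, -7))))), -145)), Pow(Add(-192, -229), -1)) = Mul(Add(-321, Add(Add(33, Mul(Pow(-12, -1), Add(3, -7, Mul(2, -3, -12)))), -145)), Pow(-421, -1)) = Mul(Add(-321, Add(Add(33, Mul(Rational(-1, 12), Add(3, -7, 72))), -145)), Rational(-1, 421)) = Mul(Add(-321, Add(Add(33, Mul(Rational(-1, 12), 68)), -145)), Rational(-1, 421)) = Mul(Add(-321, Add(Add(33, Rational(-17, 3)), -145)), Rational(-1, 421)) = Mul(Add(-321, Add(Rational(82, 3), -145)), Rational(-1, 421)) = Mul(Add(-321, Rational(-353, 3)), Rational(-1, 421)) = Mul(Rational(-1316, 3), Rational(-1, 421)) = Rational(1316, 1263)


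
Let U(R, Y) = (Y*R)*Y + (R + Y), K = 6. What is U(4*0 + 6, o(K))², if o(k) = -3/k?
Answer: 49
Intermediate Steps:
U(R, Y) = R + Y + R*Y² (U(R, Y) = (R*Y)*Y + (R + Y) = R*Y² + (R + Y) = R + Y + R*Y²)
U(4*0 + 6, o(K))² = ((4*0 + 6) - 3/6 + (4*0 + 6)*(-3/6)²)² = ((0 + 6) - 3*⅙ + (0 + 6)*(-3*⅙)²)² = (6 - ½ + 6*(-½)²)² = (6 - ½ + 6*(¼))² = (6 - ½ + 3/2)² = 7² = 49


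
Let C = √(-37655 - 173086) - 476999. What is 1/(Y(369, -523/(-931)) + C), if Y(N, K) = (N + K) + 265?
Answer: -137631372284/65562752229415055 - 866761*I*√210741/196688256688245165 ≈ -2.0992e-6 - 2.023e-9*I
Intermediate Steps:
Y(N, K) = 265 + K + N (Y(N, K) = (K + N) + 265 = 265 + K + N)
C = -476999 + I*√210741 (C = √(-210741) - 476999 = I*√210741 - 476999 = -476999 + I*√210741 ≈ -4.77e+5 + 459.07*I)
1/(Y(369, -523/(-931)) + C) = 1/((265 - 523/(-931) + 369) + (-476999 + I*√210741)) = 1/((265 - 523*(-1/931) + 369) + (-476999 + I*√210741)) = 1/((265 + 523/931 + 369) + (-476999 + I*√210741)) = 1/(590777/931 + (-476999 + I*√210741)) = 1/(-443495292/931 + I*√210741)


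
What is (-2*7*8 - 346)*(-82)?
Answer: 37556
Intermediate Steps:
(-2*7*8 - 346)*(-82) = (-14*8 - 346)*(-82) = (-112 - 346)*(-82) = -458*(-82) = 37556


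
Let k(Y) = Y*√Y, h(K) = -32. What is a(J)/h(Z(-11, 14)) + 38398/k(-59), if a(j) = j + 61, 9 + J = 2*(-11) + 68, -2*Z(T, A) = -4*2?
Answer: -49/16 + 38398*I*√59/3481 ≈ -3.0625 + 84.729*I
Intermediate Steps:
Z(T, A) = 4 (Z(T, A) = -(-2)*2 = -½*(-8) = 4)
J = 37 (J = -9 + (2*(-11) + 68) = -9 + (-22 + 68) = -9 + 46 = 37)
a(j) = 61 + j
k(Y) = Y^(3/2)
a(J)/h(Z(-11, 14)) + 38398/k(-59) = (61 + 37)/(-32) + 38398/((-59)^(3/2)) = 98*(-1/32) + 38398/((-59*I*√59)) = -49/16 + 38398*(I*√59/3481) = -49/16 + 38398*I*√59/3481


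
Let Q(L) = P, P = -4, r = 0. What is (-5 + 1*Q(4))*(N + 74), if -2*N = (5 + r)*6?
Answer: -531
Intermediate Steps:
Q(L) = -4
N = -15 (N = -(5 + 0)*6/2 = -5*6/2 = -1/2*30 = -15)
(-5 + 1*Q(4))*(N + 74) = (-5 + 1*(-4))*(-15 + 74) = (-5 - 4)*59 = -9*59 = -531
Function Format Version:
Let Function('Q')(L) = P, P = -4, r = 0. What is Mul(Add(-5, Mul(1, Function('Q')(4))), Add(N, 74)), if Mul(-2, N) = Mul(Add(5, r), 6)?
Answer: -531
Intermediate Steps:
Function('Q')(L) = -4
N = -15 (N = Mul(Rational(-1, 2), Mul(Add(5, 0), 6)) = Mul(Rational(-1, 2), Mul(5, 6)) = Mul(Rational(-1, 2), 30) = -15)
Mul(Add(-5, Mul(1, Function('Q')(4))), Add(N, 74)) = Mul(Add(-5, Mul(1, -4)), Add(-15, 74)) = Mul(Add(-5, -4), 59) = Mul(-9, 59) = -531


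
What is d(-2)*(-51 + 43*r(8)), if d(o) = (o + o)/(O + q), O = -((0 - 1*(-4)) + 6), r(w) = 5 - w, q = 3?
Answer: -720/7 ≈ -102.86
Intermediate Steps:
O = -10 (O = -((0 + 4) + 6) = -(4 + 6) = -1*10 = -10)
d(o) = -2*o/7 (d(o) = (o + o)/(-10 + 3) = (2*o)/(-7) = (2*o)*(-⅐) = -2*o/7)
d(-2)*(-51 + 43*r(8)) = (-2/7*(-2))*(-51 + 43*(5 - 1*8)) = 4*(-51 + 43*(5 - 8))/7 = 4*(-51 + 43*(-3))/7 = 4*(-51 - 129)/7 = (4/7)*(-180) = -720/7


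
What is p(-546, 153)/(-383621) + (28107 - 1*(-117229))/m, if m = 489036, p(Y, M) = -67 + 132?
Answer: 28371769/95521629 ≈ 0.29702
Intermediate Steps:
p(Y, M) = 65
p(-546, 153)/(-383621) + (28107 - 1*(-117229))/m = 65/(-383621) + (28107 - 1*(-117229))/489036 = 65*(-1/383621) + (28107 + 117229)*(1/489036) = -65/383621 + 145336*(1/489036) = -65/383621 + 74/249 = 28371769/95521629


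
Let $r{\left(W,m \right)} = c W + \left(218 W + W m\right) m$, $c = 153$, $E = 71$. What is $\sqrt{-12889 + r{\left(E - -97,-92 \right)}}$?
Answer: $i \sqrt{1934641} \approx 1390.9 i$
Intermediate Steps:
$r{\left(W,m \right)} = 153 W + m \left(218 W + W m\right)$ ($r{\left(W,m \right)} = 153 W + \left(218 W + W m\right) m = 153 W + m \left(218 W + W m\right)$)
$\sqrt{-12889 + r{\left(E - -97,-92 \right)}} = \sqrt{-12889 + \left(71 - -97\right) \left(153 + \left(-92\right)^{2} + 218 \left(-92\right)\right)} = \sqrt{-12889 + \left(71 + 97\right) \left(153 + 8464 - 20056\right)} = \sqrt{-12889 + 168 \left(-11439\right)} = \sqrt{-12889 - 1921752} = \sqrt{-1934641} = i \sqrt{1934641}$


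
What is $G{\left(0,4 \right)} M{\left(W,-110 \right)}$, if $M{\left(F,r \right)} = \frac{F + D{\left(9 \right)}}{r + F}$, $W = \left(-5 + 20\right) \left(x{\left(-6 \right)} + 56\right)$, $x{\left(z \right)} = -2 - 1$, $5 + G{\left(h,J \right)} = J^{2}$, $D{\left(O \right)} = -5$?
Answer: $\frac{1738}{137} \approx 12.686$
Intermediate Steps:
$G{\left(h,J \right)} = -5 + J^{2}$
$x{\left(z \right)} = -3$
$W = 795$ ($W = \left(-5 + 20\right) \left(-3 + 56\right) = 15 \cdot 53 = 795$)
$M{\left(F,r \right)} = \frac{-5 + F}{F + r}$ ($M{\left(F,r \right)} = \frac{F - 5}{r + F} = \frac{-5 + F}{F + r}$)
$G{\left(0,4 \right)} M{\left(W,-110 \right)} = \left(-5 + 4^{2}\right) \frac{-5 + 795}{795 - 110} = \left(-5 + 16\right) \frac{1}{685} \cdot 790 = 11 \cdot \frac{1}{685} \cdot 790 = 11 \cdot \frac{158}{137} = \frac{1738}{137}$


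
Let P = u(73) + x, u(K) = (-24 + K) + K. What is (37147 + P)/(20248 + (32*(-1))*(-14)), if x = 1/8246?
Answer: 307320175/170659216 ≈ 1.8008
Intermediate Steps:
u(K) = -24 + 2*K
x = 1/8246 ≈ 0.00012127
P = 1006013/8246 (P = (-24 + 2*73) + 1/8246 = (-24 + 146) + 1/8246 = 122 + 1/8246 = 1006013/8246 ≈ 122.00)
(37147 + P)/(20248 + (32*(-1))*(-14)) = (37147 + 1006013/8246)/(20248 + (32*(-1))*(-14)) = 307320175/(8246*(20248 - 32*(-14))) = 307320175/(8246*(20248 + 448)) = (307320175/8246)/20696 = (307320175/8246)*(1/20696) = 307320175/170659216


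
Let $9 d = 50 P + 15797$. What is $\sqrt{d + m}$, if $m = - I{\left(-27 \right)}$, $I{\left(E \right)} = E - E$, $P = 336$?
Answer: $\frac{\sqrt{32597}}{3} \approx 60.182$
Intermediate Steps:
$I{\left(E \right)} = 0$
$m = 0$ ($m = \left(-1\right) 0 = 0$)
$d = \frac{32597}{9}$ ($d = \frac{50 \cdot 336 + 15797}{9} = \frac{16800 + 15797}{9} = \frac{1}{9} \cdot 32597 = \frac{32597}{9} \approx 3621.9$)
$\sqrt{d + m} = \sqrt{\frac{32597}{9} + 0} = \sqrt{\frac{32597}{9}} = \frac{\sqrt{32597}}{3}$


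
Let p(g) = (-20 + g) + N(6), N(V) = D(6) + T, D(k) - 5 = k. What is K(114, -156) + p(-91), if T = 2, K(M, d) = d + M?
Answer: -140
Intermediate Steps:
D(k) = 5 + k
K(M, d) = M + d
N(V) = 13 (N(V) = (5 + 6) + 2 = 11 + 2 = 13)
p(g) = -7 + g (p(g) = (-20 + g) + 13 = -7 + g)
K(114, -156) + p(-91) = (114 - 156) + (-7 - 91) = -42 - 98 = -140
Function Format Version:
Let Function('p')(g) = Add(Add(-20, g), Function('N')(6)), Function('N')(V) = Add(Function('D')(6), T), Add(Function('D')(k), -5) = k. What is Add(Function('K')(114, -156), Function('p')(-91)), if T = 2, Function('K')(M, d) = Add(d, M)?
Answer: -140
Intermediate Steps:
Function('D')(k) = Add(5, k)
Function('K')(M, d) = Add(M, d)
Function('N')(V) = 13 (Function('N')(V) = Add(Add(5, 6), 2) = Add(11, 2) = 13)
Function('p')(g) = Add(-7, g) (Function('p')(g) = Add(Add(-20, g), 13) = Add(-7, g))
Add(Function('K')(114, -156), Function('p')(-91)) = Add(Add(114, -156), Add(-7, -91)) = Add(-42, -98) = -140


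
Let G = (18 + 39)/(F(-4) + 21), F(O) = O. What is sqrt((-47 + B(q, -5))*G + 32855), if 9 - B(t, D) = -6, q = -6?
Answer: sqrt(9464087)/17 ≈ 180.96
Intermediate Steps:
B(t, D) = 15 (B(t, D) = 9 - 1*(-6) = 9 + 6 = 15)
G = 57/17 (G = (18 + 39)/(-4 + 21) = 57/17 ≈ 3.3529)
sqrt((-47 + B(q, -5))*G + 32855) = sqrt((-47 + 15)*(57/17) + 32855) = sqrt(-32*57/17 + 32855) = sqrt(-1824/17 + 32855) = sqrt(556711/17) = sqrt(9464087)/17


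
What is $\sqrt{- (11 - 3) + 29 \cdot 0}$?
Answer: $2 i \sqrt{2} \approx 2.8284 i$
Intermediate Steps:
$\sqrt{- (11 - 3) + 29 \cdot 0} = \sqrt{\left(-1\right) 8 + 0} = \sqrt{-8 + 0} = \sqrt{-8} = 2 i \sqrt{2}$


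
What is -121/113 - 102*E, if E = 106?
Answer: -1221877/113 ≈ -10813.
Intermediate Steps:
-121/113 - 102*E = -121/113 - 102*106 = -121*1/113 - 10812 = -121/113 - 10812 = -1221877/113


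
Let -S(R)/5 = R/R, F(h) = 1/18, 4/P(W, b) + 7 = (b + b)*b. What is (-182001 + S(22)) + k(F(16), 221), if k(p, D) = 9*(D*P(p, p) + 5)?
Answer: -207450685/1133 ≈ -1.8310e+5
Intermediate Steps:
P(W, b) = 4/(-7 + 2*b²) (P(W, b) = 4/(-7 + (b + b)*b) = 4/(-7 + (2*b)*b) = 4/(-7 + 2*b²))
F(h) = 1/18
S(R) = -5 (S(R) = -5*R/R = -5*1 = -5)
k(p, D) = 45 + 36*D/(-7 + 2*p²) (k(p, D) = 9*(D*(4/(-7 + 2*p²)) + 5) = 9*(4*D/(-7 + 2*p²) + 5) = 9*(5 + 4*D/(-7 + 2*p²)) = 45 + 36*D/(-7 + 2*p²))
(-182001 + S(22)) + k(F(16), 221) = (-182001 - 5) + 9*(-35 + 4*221 + 10*(1/18)²)/(-7 + 2*(1/18)²) = -182006 + 9*(-35 + 884 + 10*(1/324))/(-7 + 2*(1/324)) = -182006 + 9*(-35 + 884 + 5/162)/(-7 + 1/162) = -182006 + 9*(137543/162)/(-1133/162) = -182006 + 9*(-162/1133)*(137543/162) = -182006 - 1237887/1133 = -207450685/1133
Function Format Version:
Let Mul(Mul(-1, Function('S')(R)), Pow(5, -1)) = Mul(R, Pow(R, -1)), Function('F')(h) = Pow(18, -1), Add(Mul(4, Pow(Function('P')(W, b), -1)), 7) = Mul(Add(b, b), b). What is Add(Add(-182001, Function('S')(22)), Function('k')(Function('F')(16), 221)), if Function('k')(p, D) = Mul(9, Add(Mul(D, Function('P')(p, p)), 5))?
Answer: Rational(-207450685, 1133) ≈ -1.8310e+5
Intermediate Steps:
Function('P')(W, b) = Mul(4, Pow(Add(-7, Mul(2, Pow(b, 2))), -1)) (Function('P')(W, b) = Mul(4, Pow(Add(-7, Mul(Add(b, b), b)), -1)) = Mul(4, Pow(Add(-7, Mul(Mul(2, b), b)), -1)) = Mul(4, Pow(Add(-7, Mul(2, Pow(b, 2))), -1)))
Function('F')(h) = Rational(1, 18)
Function('S')(R) = -5 (Function('S')(R) = Mul(-5, Mul(R, Pow(R, -1))) = Mul(-5, 1) = -5)
Function('k')(p, D) = Add(45, Mul(36, D, Pow(Add(-7, Mul(2, Pow(p, 2))), -1))) (Function('k')(p, D) = Mul(9, Add(Mul(D, Mul(4, Pow(Add(-7, Mul(2, Pow(p, 2))), -1))), 5)) = Mul(9, Add(Mul(4, D, Pow(Add(-7, Mul(2, Pow(p, 2))), -1)), 5)) = Mul(9, Add(5, Mul(4, D, Pow(Add(-7, Mul(2, Pow(p, 2))), -1)))) = Add(45, Mul(36, D, Pow(Add(-7, Mul(2, Pow(p, 2))), -1))))
Add(Add(-182001, Function('S')(22)), Function('k')(Function('F')(16), 221)) = Add(Add(-182001, -5), Mul(9, Pow(Add(-7, Mul(2, Pow(Rational(1, 18), 2))), -1), Add(-35, Mul(4, 221), Mul(10, Pow(Rational(1, 18), 2))))) = Add(-182006, Mul(9, Pow(Add(-7, Mul(2, Rational(1, 324))), -1), Add(-35, 884, Mul(10, Rational(1, 324))))) = Add(-182006, Mul(9, Pow(Add(-7, Rational(1, 162)), -1), Add(-35, 884, Rational(5, 162)))) = Add(-182006, Mul(9, Pow(Rational(-1133, 162), -1), Rational(137543, 162))) = Add(-182006, Mul(9, Rational(-162, 1133), Rational(137543, 162))) = Add(-182006, Rational(-1237887, 1133)) = Rational(-207450685, 1133)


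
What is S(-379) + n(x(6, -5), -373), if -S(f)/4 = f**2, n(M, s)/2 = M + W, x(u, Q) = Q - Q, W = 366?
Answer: -573832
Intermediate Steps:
x(u, Q) = 0
n(M, s) = 732 + 2*M (n(M, s) = 2*(M + 366) = 2*(366 + M) = 732 + 2*M)
S(f) = -4*f**2
S(-379) + n(x(6, -5), -373) = -4*(-379)**2 + (732 + 2*0) = -4*143641 + (732 + 0) = -574564 + 732 = -573832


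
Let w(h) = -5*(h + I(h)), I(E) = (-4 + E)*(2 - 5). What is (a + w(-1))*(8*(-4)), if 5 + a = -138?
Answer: 6816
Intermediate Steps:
a = -143 (a = -5 - 138 = -143)
I(E) = 12 - 3*E (I(E) = (-4 + E)*(-3) = 12 - 3*E)
w(h) = -60 + 10*h (w(h) = -5*(h + (12 - 3*h)) = -5*(12 - 2*h) = -60 + 10*h)
(a + w(-1))*(8*(-4)) = (-143 + (-60 + 10*(-1)))*(8*(-4)) = (-143 + (-60 - 10))*(-32) = (-143 - 70)*(-32) = -213*(-32) = 6816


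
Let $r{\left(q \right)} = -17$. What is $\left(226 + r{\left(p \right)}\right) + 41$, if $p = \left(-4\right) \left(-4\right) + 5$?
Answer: $250$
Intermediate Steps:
$p = 21$ ($p = 16 + 5 = 21$)
$\left(226 + r{\left(p \right)}\right) + 41 = \left(226 - 17\right) + 41 = 209 + 41 = 250$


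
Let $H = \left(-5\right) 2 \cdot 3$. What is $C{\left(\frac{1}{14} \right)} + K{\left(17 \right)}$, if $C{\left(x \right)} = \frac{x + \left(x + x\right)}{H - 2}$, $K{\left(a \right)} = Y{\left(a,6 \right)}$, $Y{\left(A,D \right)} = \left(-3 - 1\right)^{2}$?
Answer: $\frac{7165}{448} \approx 15.993$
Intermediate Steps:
$Y{\left(A,D \right)} = 16$ ($Y{\left(A,D \right)} = \left(-4\right)^{2} = 16$)
$H = -30$ ($H = \left(-10\right) 3 = -30$)
$K{\left(a \right)} = 16$
$C{\left(x \right)} = - \frac{3 x}{32}$ ($C{\left(x \right)} = \frac{x + \left(x + x\right)}{-30 - 2} = \frac{x + 2 x}{-32} = 3 x \left(- \frac{1}{32}\right) = - \frac{3 x}{32}$)
$C{\left(\frac{1}{14} \right)} + K{\left(17 \right)} = - \frac{3}{32 \cdot 14} + 16 = \left(- \frac{3}{32}\right) \frac{1}{14} + 16 = - \frac{3}{448} + 16 = \frac{7165}{448}$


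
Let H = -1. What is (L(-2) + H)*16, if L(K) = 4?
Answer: 48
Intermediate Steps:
(L(-2) + H)*16 = (4 - 1)*16 = 3*16 = 48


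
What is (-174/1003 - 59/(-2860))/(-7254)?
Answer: 438463/20808679320 ≈ 2.1071e-5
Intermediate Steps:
(-174/1003 - 59/(-2860))/(-7254) = (-174*1/1003 - 59*(-1/2860))*(-1/7254) = (-174/1003 + 59/2860)*(-1/7254) = -438463/2868580*(-1/7254) = 438463/20808679320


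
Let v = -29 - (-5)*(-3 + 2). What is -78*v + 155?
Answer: 2807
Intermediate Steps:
v = -34 (v = -29 - (-5)*(-1) = -29 - 1*5 = -29 - 5 = -34)
-78*v + 155 = -78*(-34) + 155 = 2652 + 155 = 2807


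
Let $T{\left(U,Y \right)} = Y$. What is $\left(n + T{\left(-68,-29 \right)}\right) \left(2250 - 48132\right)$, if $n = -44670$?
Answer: $2050879518$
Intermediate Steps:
$\left(n + T{\left(-68,-29 \right)}\right) \left(2250 - 48132\right) = \left(-44670 - 29\right) \left(2250 - 48132\right) = \left(-44699\right) \left(-45882\right) = 2050879518$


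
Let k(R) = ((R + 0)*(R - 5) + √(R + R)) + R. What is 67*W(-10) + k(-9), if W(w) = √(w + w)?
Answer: 117 + 3*I*√2 + 134*I*√5 ≈ 117.0 + 303.88*I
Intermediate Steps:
W(w) = √2*√w (W(w) = √(2*w) = √2*√w)
k(R) = R + R*(-5 + R) + √2*√R (k(R) = (R*(-5 + R) + √(2*R)) + R = (R*(-5 + R) + √2*√R) + R = R + R*(-5 + R) + √2*√R)
67*W(-10) + k(-9) = 67*(√2*√(-10)) + ((-9)² - 4*(-9) + √2*√(-9)) = 67*(√2*(I*√10)) + (81 + 36 + √2*(3*I)) = 67*(2*I*√5) + (81 + 36 + 3*I*√2) = 134*I*√5 + (117 + 3*I*√2) = 117 + 3*I*√2 + 134*I*√5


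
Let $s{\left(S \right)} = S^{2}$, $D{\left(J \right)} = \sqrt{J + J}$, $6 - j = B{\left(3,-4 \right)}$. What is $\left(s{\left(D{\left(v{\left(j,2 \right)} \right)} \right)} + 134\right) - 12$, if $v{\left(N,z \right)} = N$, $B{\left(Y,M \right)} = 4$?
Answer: $126$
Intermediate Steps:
$j = 2$ ($j = 6 - 4 = 2$)
$D{\left(J \right)} = \sqrt{2} \sqrt{J}$ ($D{\left(J \right)} = \sqrt{2 J} = \sqrt{2} \sqrt{J}$)
$\left(s{\left(D{\left(v{\left(j,2 \right)} \right)} \right)} + 134\right) - 12 = \left(\left(\sqrt{2} \sqrt{2}\right)^{2} + 134\right) - 12 = \left(2^{2} + 134\right) - 12 = \left(4 + 134\right) - 12 = 138 - 12 = 126$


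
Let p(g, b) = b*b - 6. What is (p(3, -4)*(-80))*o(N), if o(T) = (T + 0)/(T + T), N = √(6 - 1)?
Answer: -400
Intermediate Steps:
N = √5 ≈ 2.2361
p(g, b) = -6 + b² (p(g, b) = b² - 6 = -6 + b²)
o(T) = ½ (o(T) = T/((2*T)) = T*(1/(2*T)) = ½)
(p(3, -4)*(-80))*o(N) = ((-6 + (-4)²)*(-80))*(½) = ((-6 + 16)*(-80))*(½) = (10*(-80))*(½) = -800*½ = -400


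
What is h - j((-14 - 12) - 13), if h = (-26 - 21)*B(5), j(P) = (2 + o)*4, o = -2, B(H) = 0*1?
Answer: 0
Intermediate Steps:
B(H) = 0
j(P) = 0 (j(P) = (2 - 2)*4 = 0*4 = 0)
h = 0 (h = (-26 - 21)*0 = -47*0 = 0)
h - j((-14 - 12) - 13) = 0 - 1*0 = 0 + 0 = 0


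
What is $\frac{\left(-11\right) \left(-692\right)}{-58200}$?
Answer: $- \frac{1903}{14550} \approx -0.13079$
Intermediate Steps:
$\frac{\left(-11\right) \left(-692\right)}{-58200} = 7612 \left(- \frac{1}{58200}\right) = - \frac{1903}{14550}$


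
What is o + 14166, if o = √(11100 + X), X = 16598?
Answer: 14166 + √27698 ≈ 14332.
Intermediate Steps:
o = √27698 (o = √(11100 + 16598) = √27698 ≈ 166.43)
o + 14166 = √27698 + 14166 = 14166 + √27698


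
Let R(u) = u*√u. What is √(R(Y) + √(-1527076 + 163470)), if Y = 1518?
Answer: √(1518*√1518 + I*√1363606) ≈ 243.21 + 2.401*I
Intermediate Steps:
R(u) = u^(3/2)
√(R(Y) + √(-1527076 + 163470)) = √(1518^(3/2) + √(-1527076 + 163470)) = √(1518*√1518 + √(-1363606)) = √(1518*√1518 + I*√1363606)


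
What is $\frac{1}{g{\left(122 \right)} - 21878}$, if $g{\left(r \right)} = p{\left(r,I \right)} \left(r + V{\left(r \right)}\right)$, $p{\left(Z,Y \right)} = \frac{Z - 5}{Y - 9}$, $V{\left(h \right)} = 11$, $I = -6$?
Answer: $- \frac{5}{114577} \approx -4.3639 \cdot 10^{-5}$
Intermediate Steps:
$p{\left(Z,Y \right)} = \frac{-5 + Z}{-9 + Y}$
$g{\left(r \right)} = \left(11 + r\right) \left(\frac{1}{3} - \frac{r}{15}\right)$ ($g{\left(r \right)} = \frac{-5 + r}{-9 - 6} \left(r + 11\right) = \frac{-5 + r}{-15} \left(11 + r\right) = - \frac{-5 + r}{15} \left(11 + r\right) = \left(\frac{1}{3} - \frac{r}{15}\right) \left(11 + r\right) = \left(11 + r\right) \left(\frac{1}{3} - \frac{r}{15}\right)$)
$\frac{1}{g{\left(122 \right)} - 21878} = \frac{1}{- \frac{\left(-5 + 122\right) \left(11 + 122\right)}{15} - 21878} = \frac{1}{\left(- \frac{1}{15}\right) 117 \cdot 133 - 21878} = \frac{1}{- \frac{5187}{5} - 21878} = \frac{1}{- \frac{114577}{5}} = - \frac{5}{114577}$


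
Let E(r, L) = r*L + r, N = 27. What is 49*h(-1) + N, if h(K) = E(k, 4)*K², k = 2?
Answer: 517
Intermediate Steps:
E(r, L) = r + L*r (E(r, L) = L*r + r = r + L*r)
h(K) = 10*K² (h(K) = (2*(1 + 4))*K² = (2*5)*K² = 10*K²)
49*h(-1) + N = 49*(10*(-1)²) + 27 = 49*(10*1) + 27 = 49*10 + 27 = 490 + 27 = 517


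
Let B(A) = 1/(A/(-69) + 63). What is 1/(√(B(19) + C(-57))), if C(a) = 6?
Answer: 2*√3130226/8679 ≈ 0.40771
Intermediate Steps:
B(A) = 1/(63 - A/69) (B(A) = 1/(A*(-1/69) + 63) = 1/(-A/69 + 63) = 1/(63 - A/69))
1/(√(B(19) + C(-57))) = 1/(√(-69/(-4347 + 19) + 6)) = 1/(√(-69/(-4328) + 6)) = 1/(√(-69*(-1/4328) + 6)) = 1/(√(69/4328 + 6)) = 1/(√(26037/4328)) = 1/(3*√3130226/2164) = 2*√3130226/8679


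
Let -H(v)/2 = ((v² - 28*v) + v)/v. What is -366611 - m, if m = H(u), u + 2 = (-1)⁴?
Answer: -366667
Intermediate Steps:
u = -1 (u = -2 + (-1)⁴ = -2 + 1 = -1)
H(v) = -2*(v² - 27*v)/v (H(v) = -2*((v² - 28*v) + v)/v = -2*(v² - 27*v)/v)
m = 56 (m = 54 - 2*(-1) = 54 + 2 = 56)
-366611 - m = -366611 - 1*56 = -366611 - 56 = -366667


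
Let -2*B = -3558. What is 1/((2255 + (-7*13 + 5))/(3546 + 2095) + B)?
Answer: 5641/10037508 ≈ 0.00056199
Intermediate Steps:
B = 1779 (B = -1/2*(-3558) = 1779)
1/((2255 + (-7*13 + 5))/(3546 + 2095) + B) = 1/((2255 + (-7*13 + 5))/(3546 + 2095) + 1779) = 1/((2255 + (-91 + 5))/5641 + 1779) = 1/((2255 - 86)*(1/5641) + 1779) = 1/(2169*(1/5641) + 1779) = 1/(2169/5641 + 1779) = 1/(10037508/5641) = 5641/10037508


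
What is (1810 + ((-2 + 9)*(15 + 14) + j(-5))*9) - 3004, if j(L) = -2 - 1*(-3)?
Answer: 642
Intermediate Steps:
j(L) = 1 (j(L) = -2 + 3 = 1)
(1810 + ((-2 + 9)*(15 + 14) + j(-5))*9) - 3004 = (1810 + ((-2 + 9)*(15 + 14) + 1)*9) - 3004 = (1810 + (7*29 + 1)*9) - 3004 = (1810 + (203 + 1)*9) - 3004 = (1810 + 204*9) - 3004 = (1810 + 1836) - 3004 = 3646 - 3004 = 642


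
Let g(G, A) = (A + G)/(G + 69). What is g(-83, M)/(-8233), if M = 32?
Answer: -51/115262 ≈ -0.00044247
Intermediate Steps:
g(G, A) = (A + G)/(69 + G)
g(-83, M)/(-8233) = ((32 - 83)/(69 - 83))/(-8233) = (-51/(-14))*(-1/8233) = -1/14*(-51)*(-1/8233) = (51/14)*(-1/8233) = -51/115262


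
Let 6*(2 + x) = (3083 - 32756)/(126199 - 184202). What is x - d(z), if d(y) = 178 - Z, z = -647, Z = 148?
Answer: -3702301/116006 ≈ -31.915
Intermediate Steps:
d(y) = 30 (d(y) = 178 - 1*148 = 178 - 148 = 30)
x = -222121/116006 (x = -2 + ((3083 - 32756)/(126199 - 184202))/6 = -2 + (-29673/(-58003))/6 = -2 + (-29673*(-1/58003))/6 = -2 + (1/6)*(29673/58003) = -2 + 9891/116006 = -222121/116006 ≈ -1.9147)
x - d(z) = -222121/116006 - 1*30 = -222121/116006 - 30 = -3702301/116006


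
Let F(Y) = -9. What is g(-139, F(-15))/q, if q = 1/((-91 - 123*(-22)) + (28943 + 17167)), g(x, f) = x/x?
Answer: 48725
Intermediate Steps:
g(x, f) = 1
q = 1/48725 (q = 1/((-91 + 2706) + 46110) = 1/(2615 + 46110) = 1/48725 ≈ 2.0523e-5)
g(-139, F(-15))/q = 1/(1/48725) = 1*48725 = 48725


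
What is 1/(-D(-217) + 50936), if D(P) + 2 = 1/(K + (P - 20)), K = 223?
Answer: 14/713133 ≈ 1.9632e-5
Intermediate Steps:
D(P) = -2 + 1/(203 + P) (D(P) = -2 + 1/(223 + (P - 20)) = -2 + 1/(223 + (-20 + P)) = -2 + 1/(203 + P))
1/(-D(-217) + 50936) = 1/(-(-405 - 2*(-217))/(203 - 217) + 50936) = 1/(-(-405 + 434)/(-14) + 50936) = 1/(-(-1)*29/14 + 50936) = 1/(-1*(-29/14) + 50936) = 1/(29/14 + 50936) = 1/(713133/14) = 14/713133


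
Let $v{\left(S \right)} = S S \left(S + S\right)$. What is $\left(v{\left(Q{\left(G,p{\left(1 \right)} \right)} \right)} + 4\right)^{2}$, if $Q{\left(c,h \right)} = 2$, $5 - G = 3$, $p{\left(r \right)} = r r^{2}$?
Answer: $400$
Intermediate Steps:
$p{\left(r \right)} = r^{3}$
$G = 2$ ($G = 5 - 3 = 2$)
$v{\left(S \right)} = 2 S^{3}$ ($v{\left(S \right)} = S^{2} \cdot 2 S = 2 S^{3}$)
$\left(v{\left(Q{\left(G,p{\left(1 \right)} \right)} \right)} + 4\right)^{2} = \left(2 \cdot 2^{3} + 4\right)^{2} = \left(2 \cdot 8 + 4\right)^{2} = \left(16 + 4\right)^{2} = 20^{2} = 400$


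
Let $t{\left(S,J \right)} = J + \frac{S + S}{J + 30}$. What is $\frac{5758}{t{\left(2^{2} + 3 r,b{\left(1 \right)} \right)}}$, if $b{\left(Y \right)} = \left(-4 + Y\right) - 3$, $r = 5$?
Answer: $- \frac{69096}{53} \approx -1303.7$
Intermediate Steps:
$b{\left(Y \right)} = -7 + Y$
$t{\left(S,J \right)} = J + \frac{2 S}{30 + J}$
$\frac{5758}{t{\left(2^{2} + 3 r,b{\left(1 \right)} \right)}} = \frac{5758}{\frac{1}{30 + \left(-7 + 1\right)} \left(\left(-7 + 1\right)^{2} + 2 \left(2^{2} + 3 \cdot 5\right) + 30 \left(-7 + 1\right)\right)} = \frac{5758}{\frac{1}{30 - 6} \left(\left(-6\right)^{2} + 2 \left(4 + 15\right) + 30 \left(-6\right)\right)} = \frac{5758}{\frac{1}{24} \left(36 + 2 \cdot 19 - 180\right)} = \frac{5758}{\frac{1}{24} \left(36 + 38 - 180\right)} = \frac{5758}{\frac{1}{24} \left(-106\right)} = \frac{5758}{- \frac{53}{12}} = 5758 \left(- \frac{12}{53}\right) = - \frac{69096}{53}$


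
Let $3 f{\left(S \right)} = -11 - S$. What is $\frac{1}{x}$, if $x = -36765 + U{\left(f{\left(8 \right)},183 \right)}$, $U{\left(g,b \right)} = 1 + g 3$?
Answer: $- \frac{1}{36783} \approx -2.7186 \cdot 10^{-5}$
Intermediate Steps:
$f{\left(S \right)} = - \frac{11}{3} - \frac{S}{3}$ ($f{\left(S \right)} = \frac{-11 - S}{3} = - \frac{11}{3} - \frac{S}{3}$)
$U{\left(g,b \right)} = 1 + 3 g$
$x = -36783$ ($x = -36765 + \left(1 + 3 \left(- \frac{11}{3} - \frac{8}{3}\right)\right) = -36765 + \left(1 + 3 \left(- \frac{19}{3}\right)\right) = -36765 + \left(1 - 19\right) = -36765 - 18 = -36783$)
$\frac{1}{x} = \frac{1}{-36783} = - \frac{1}{36783}$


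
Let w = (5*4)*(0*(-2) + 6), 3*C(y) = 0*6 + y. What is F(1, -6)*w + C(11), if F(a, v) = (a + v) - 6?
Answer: -3949/3 ≈ -1316.3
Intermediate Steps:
F(a, v) = -6 + a + v
C(y) = y/3 (C(y) = (0*6 + y)/3 = (0 + y)/3 = y/3)
w = 120 (w = 20*(0 + 6) = 20*6 = 120)
F(1, -6)*w + C(11) = (-6 + 1 - 6)*120 + (⅓)*11 = -11*120 + 11/3 = -1320 + 11/3 = -3949/3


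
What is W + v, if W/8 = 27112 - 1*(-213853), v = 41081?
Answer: 1968801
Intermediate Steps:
W = 1927720 (W = 8*(27112 - 1*(-213853)) = 8*(27112 + 213853) = 8*240965 = 1927720)
W + v = 1927720 + 41081 = 1968801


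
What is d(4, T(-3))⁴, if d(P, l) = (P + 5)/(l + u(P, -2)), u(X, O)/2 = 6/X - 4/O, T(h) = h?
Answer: 6561/256 ≈ 25.629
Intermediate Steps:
u(X, O) = -8/O + 12/X (u(X, O) = 2*(6/X - 4/O) = 2*(-4/O + 6/X) = -8/O + 12/X)
d(P, l) = (5 + P)/(4 + l + 12/P) (d(P, l) = (P + 5)/(l + (-8/(-2) + 12/P)) = (5 + P)/(l + (-8*(-½) + 12/P)) = (5 + P)/(l + (4 + 12/P)) = (5 + P)/(4 + l + 12/P))
d(4, T(-3))⁴ = (4*(5 + 4)/(12 + 4*4 + 4*(-3)))⁴ = (4*9/(12 + 16 - 12))⁴ = (4*9/16)⁴ = (4*(1/16)*9)⁴ = (9/4)⁴ = 6561/256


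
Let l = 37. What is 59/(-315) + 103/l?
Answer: 30262/11655 ≈ 2.5965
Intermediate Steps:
59/(-315) + 103/l = 59/(-315) + 103/37 = 59*(-1/315) + 103*(1/37) = -59/315 + 103/37 = 30262/11655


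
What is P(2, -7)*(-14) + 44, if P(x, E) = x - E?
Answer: -82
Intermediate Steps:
P(2, -7)*(-14) + 44 = (2 - 1*(-7))*(-14) + 44 = (2 + 7)*(-14) + 44 = 9*(-14) + 44 = -126 + 44 = -82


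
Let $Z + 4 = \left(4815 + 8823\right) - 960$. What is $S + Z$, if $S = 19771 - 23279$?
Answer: $9166$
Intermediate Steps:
$S = -3508$
$Z = 12674$ ($Z = -4 + \left(\left(4815 + 8823\right) - 960\right) = -4 + \left(13638 - 960\right) = -4 + 12678 = 12674$)
$S + Z = -3508 + 12674 = 9166$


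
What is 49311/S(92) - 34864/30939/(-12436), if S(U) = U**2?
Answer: 4743266859385/814146666864 ≈ 5.8261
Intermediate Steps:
49311/S(92) - 34864/30939/(-12436) = 49311/(92**2) - 34864/30939/(-12436) = 49311/8464 - 34864*1/30939*(-1/12436) = 49311*(1/8464) - 34864/30939*(-1/12436) = 49311/8464 + 8716/96189351 = 4743266859385/814146666864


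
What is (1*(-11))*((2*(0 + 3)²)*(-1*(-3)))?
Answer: -594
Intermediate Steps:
(1*(-11))*((2*(0 + 3)²)*(-1*(-3))) = -11*2*3²*3 = -11*2*9*3 = -198*3 = -11*54 = -594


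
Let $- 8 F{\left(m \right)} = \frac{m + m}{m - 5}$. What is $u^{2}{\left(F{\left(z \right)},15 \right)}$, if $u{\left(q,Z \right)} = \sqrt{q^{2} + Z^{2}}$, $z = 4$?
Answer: $226$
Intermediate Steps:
$F{\left(m \right)} = - \frac{m}{4 \left(-5 + m\right)}$ ($F{\left(m \right)} = - \frac{\left(m + m\right) \frac{1}{m - 5}}{8} = - \frac{2 m \frac{1}{-5 + m}}{8} = - \frac{m}{4 \left(-5 + m\right)}$)
$u{\left(q,Z \right)} = \sqrt{Z^{2} + q^{2}}$
$u^{2}{\left(F{\left(z \right)},15 \right)} = \left(\sqrt{15^{2} + \left(\left(-1\right) 4 \frac{1}{-20 + 4 \cdot 4}\right)^{2}}\right)^{2} = \left(\sqrt{225 + \left(\left(-1\right) 4 \frac{1}{-20 + 16}\right)^{2}}\right)^{2} = \left(\sqrt{225 + \left(\left(-1\right) 4 \frac{1}{-4}\right)^{2}}\right)^{2} = \left(\sqrt{225 + \left(\left(-1\right) 4 \left(- \frac{1}{4}\right)\right)^{2}}\right)^{2} = \left(\sqrt{225 + 1^{2}}\right)^{2} = \left(\sqrt{225 + 1}\right)^{2} = \left(\sqrt{226}\right)^{2} = 226$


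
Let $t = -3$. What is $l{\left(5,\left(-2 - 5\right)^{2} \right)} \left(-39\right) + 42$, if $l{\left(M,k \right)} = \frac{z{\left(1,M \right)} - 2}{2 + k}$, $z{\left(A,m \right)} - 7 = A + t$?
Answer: $\frac{675}{17} \approx 39.706$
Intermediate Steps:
$z{\left(A,m \right)} = 4 + A$ ($z{\left(A,m \right)} = 7 + \left(A - 3\right) = 7 + \left(-3 + A\right) = 4 + A$)
$l{\left(M,k \right)} = \frac{3}{2 + k}$ ($l{\left(M,k \right)} = \frac{\left(4 + 1\right) - 2}{2 + k} = \frac{5 - 2}{2 + k} = \frac{3}{2 + k}$)
$l{\left(5,\left(-2 - 5\right)^{2} \right)} \left(-39\right) + 42 = \frac{3}{2 + \left(-2 - 5\right)^{2}} \left(-39\right) + 42 = \frac{3}{2 + \left(-7\right)^{2}} \left(-39\right) + 42 = \frac{3}{2 + 49} \left(-39\right) + 42 = \frac{3}{51} \left(-39\right) + 42 = 3 \cdot \frac{1}{51} \left(-39\right) + 42 = \frac{1}{17} \left(-39\right) + 42 = - \frac{39}{17} + 42 = \frac{675}{17}$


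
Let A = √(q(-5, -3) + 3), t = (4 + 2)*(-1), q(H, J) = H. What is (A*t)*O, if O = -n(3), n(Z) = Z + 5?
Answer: 48*I*√2 ≈ 67.882*I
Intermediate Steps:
n(Z) = 5 + Z
t = -6 (t = 6*(-1) = -6)
O = -8 (O = -(5 + 3) = -1*8 = -8)
A = I*√2 (A = √(-5 + 3) = √(-2) = I*√2 ≈ 1.4142*I)
(A*t)*O = ((I*√2)*(-6))*(-8) = -6*I*√2*(-8) = 48*I*√2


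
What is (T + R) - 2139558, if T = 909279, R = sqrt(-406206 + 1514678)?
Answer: -1230279 + 2*sqrt(277118) ≈ -1.2292e+6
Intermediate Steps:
R = 2*sqrt(277118) (R = sqrt(1108472) = 2*sqrt(277118) ≈ 1052.8)
(T + R) - 2139558 = (909279 + 2*sqrt(277118)) - 2139558 = -1230279 + 2*sqrt(277118)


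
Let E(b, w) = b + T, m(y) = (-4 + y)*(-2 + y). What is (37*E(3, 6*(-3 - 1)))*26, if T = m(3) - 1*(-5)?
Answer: 6734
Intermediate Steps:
T = 4 (T = (8 + 3² - 6*3) - 1*(-5) = (8 + 9 - 18) + 5 = -1 + 5 = 4)
E(b, w) = 4 + b (E(b, w) = b + 4 = 4 + b)
(37*E(3, 6*(-3 - 1)))*26 = (37*(4 + 3))*26 = (37*7)*26 = 259*26 = 6734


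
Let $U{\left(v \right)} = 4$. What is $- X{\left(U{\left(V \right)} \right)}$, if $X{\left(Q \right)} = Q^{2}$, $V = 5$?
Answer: $-16$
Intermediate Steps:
$- X{\left(U{\left(V \right)} \right)} = - 4^{2} = \left(-1\right) 16 = -16$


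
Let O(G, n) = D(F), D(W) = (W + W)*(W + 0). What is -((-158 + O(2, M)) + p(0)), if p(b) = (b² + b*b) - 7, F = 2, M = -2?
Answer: 157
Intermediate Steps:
D(W) = 2*W² (D(W) = (2*W)*W = 2*W²)
O(G, n) = 8 (O(G, n) = 2*2² = 2*4 = 8)
p(b) = -7 + 2*b² (p(b) = (b² + b²) - 7 = 2*b² - 7 = -7 + 2*b²)
-((-158 + O(2, M)) + p(0)) = -((-158 + 8) + (-7 + 2*0²)) = -(-150 + (-7 + 2*0)) = -(-150 + (-7 + 0)) = -(-150 - 7) = -1*(-157) = 157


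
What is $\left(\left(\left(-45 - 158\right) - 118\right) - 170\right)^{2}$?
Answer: $241081$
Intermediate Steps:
$\left(\left(\left(-45 - 158\right) - 118\right) - 170\right)^{2} = \left(\left(-203 - 118\right) - 170\right)^{2} = \left(-321 - 170\right)^{2} = \left(-491\right)^{2} = 241081$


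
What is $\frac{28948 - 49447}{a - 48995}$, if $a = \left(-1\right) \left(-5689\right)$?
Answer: $\frac{20499}{43306} \approx 0.47335$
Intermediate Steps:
$a = 5689$
$\frac{28948 - 49447}{a - 48995} = \frac{28948 - 49447}{5689 - 48995} = - \frac{20499}{-43306} = \left(-20499\right) \left(- \frac{1}{43306}\right) = \frac{20499}{43306}$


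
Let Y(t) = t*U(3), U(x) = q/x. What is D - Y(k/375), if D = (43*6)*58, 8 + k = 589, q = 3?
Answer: 5610919/375 ≈ 14962.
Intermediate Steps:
k = 581 (k = -8 + 589 = 581)
U(x) = 3/x
Y(t) = t (Y(t) = t*(3/3) = t*(3*(1/3)) = t*1 = t)
D = 14964 (D = 258*58 = 14964)
D - Y(k/375) = 14964 - 581/375 = 5610919/375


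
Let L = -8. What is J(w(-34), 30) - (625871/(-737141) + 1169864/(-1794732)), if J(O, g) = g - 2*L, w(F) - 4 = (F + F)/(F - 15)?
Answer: 15710567581537/330742635303 ≈ 47.501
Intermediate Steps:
w(F) = 4 + 2*F/(-15 + F) (w(F) = 4 + (F + F)/(F - 15) = 4 + (2*F)/(-15 + F) = 4 + 2*F/(-15 + F))
J(O, g) = 16 + g (J(O, g) = g - 2*(-8) = g + 16 = 16 + g)
J(w(-34), 30) - (625871/(-737141) + 1169864/(-1794732)) = (16 + 30) - (625871/(-737141) + 1169864/(-1794732)) = 46 - (625871*(-1/737141) + 1169864*(-1/1794732)) = 46 - (-625871/737141 - 292466/448683) = 46 - 1*(-496406357599/330742635303) = 46 + 496406357599/330742635303 = 15710567581537/330742635303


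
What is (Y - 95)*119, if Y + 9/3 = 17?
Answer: -9639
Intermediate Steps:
Y = 14 (Y = -3 + 17 = 14)
(Y - 95)*119 = (14 - 95)*119 = -81*119 = -9639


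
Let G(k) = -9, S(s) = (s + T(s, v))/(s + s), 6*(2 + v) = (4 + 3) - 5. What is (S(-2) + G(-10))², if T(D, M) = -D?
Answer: 81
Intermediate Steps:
v = -5/3 (v = -2 + ((4 + 3) - 5)/6 = -2 + (7 - 5)/6 = -2 + (⅙)*2 = -2 + ⅓ = -5/3 ≈ -1.6667)
S(s) = 0 (S(s) = (s - s)/(s + s) = 0/((2*s)) = 0*(1/(2*s)) = 0)
(S(-2) + G(-10))² = (0 - 9)² = (-9)² = 81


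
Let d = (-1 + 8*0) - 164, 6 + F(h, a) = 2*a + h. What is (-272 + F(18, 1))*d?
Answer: 42570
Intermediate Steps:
F(h, a) = -6 + h + 2*a (F(h, a) = -6 + (2*a + h) = -6 + (h + 2*a) = -6 + h + 2*a)
d = -165 (d = (-1 + 0) - 164 = -1 - 164 = -165)
(-272 + F(18, 1))*d = (-272 + (-6 + 18 + 2*1))*(-165) = (-272 + (-6 + 18 + 2))*(-165) = (-272 + 14)*(-165) = -258*(-165) = 42570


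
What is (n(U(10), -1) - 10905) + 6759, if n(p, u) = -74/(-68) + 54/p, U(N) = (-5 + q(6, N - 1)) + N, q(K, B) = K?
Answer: -1548361/374 ≈ -4140.0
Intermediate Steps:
U(N) = 1 + N (U(N) = (-5 + 6) + N = 1 + N)
n(p, u) = 37/34 + 54/p (n(p, u) = -74*(-1/68) + 54/p = 37/34 + 54/p)
(n(U(10), -1) - 10905) + 6759 = ((37/34 + 54/(1 + 10)) - 10905) + 6759 = ((37/34 + 54/11) - 10905) + 6759 = (2243/374 - 10905) + 6759 = -4076227/374 + 6759 = -1548361/374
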